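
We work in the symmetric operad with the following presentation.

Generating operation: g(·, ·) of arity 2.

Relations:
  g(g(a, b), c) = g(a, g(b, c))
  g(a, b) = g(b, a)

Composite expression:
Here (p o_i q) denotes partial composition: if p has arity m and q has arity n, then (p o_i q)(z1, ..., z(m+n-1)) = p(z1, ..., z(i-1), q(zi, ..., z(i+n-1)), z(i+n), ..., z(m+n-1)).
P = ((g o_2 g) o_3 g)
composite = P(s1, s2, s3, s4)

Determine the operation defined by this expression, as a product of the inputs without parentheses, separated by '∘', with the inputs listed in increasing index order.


s1 ∘ s2 ∘ s3 ∘ s4

Shape and order are irrelevant to g; the s-input set decides.
g(s3, s4) reduces to s3 ∘ s4
g(s2, g(s3, s4)) reduces to s2 ∘ s3 ∘ s4
g(s1, g(s2, g(s3, s4))) reduces to s1 ∘ s2 ∘ s3 ∘ s4
commutativity sorts the factors: s1 ∘ s2 ∘ s3 ∘ s4


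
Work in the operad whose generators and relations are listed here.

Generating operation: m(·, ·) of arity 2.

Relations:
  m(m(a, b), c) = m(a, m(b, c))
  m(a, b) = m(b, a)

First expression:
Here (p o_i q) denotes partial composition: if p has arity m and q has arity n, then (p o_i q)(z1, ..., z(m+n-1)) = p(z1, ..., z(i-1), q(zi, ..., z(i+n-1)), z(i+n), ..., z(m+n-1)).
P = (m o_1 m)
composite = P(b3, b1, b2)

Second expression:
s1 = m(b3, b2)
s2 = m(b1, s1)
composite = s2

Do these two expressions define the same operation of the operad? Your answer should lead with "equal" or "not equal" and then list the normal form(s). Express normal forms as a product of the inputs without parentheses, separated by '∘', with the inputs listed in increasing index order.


equal: each reduces to b1 ∘ b2 ∘ b3

Reducing the first expression gives b1 ∘ b2 ∘ b3
Reducing the second expression gives b1 ∘ b2 ∘ b3
The normal forms match — equal.


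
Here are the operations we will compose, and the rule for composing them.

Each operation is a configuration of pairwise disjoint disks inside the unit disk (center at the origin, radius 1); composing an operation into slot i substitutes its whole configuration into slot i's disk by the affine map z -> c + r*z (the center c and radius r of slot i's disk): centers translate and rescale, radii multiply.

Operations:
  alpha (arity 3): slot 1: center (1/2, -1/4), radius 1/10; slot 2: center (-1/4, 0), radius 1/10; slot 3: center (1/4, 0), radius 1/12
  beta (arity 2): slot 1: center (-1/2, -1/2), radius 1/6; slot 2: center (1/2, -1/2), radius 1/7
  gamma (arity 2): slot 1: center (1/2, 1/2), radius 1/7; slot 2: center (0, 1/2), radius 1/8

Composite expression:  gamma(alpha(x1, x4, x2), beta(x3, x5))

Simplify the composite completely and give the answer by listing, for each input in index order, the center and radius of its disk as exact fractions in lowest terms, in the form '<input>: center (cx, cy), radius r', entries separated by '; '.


x1: center (4/7, 13/28), radius 1/70; x2: center (15/28, 1/2), radius 1/84; x3: center (-1/16, 7/16), radius 1/48; x4: center (13/28, 1/2), radius 1/70; x5: center (1/16, 7/16), radius 1/56

Follow each x-input down from gamma: c' goes to c + r*c', radius to r*r'.
input x1: composing its 2 substitution steps yields center (4/7, 13/28), radius 1/70
input x4: composing its 2 substitution steps yields center (13/28, 1/2), radius 1/70
input x2: composing its 2 substitution steps yields center (15/28, 1/2), radius 1/84
input x3: composing its 2 substitution steps yields center (-1/16, 7/16), radius 1/48
input x5: composing its 2 substitution steps yields center (1/16, 7/16), radius 1/56


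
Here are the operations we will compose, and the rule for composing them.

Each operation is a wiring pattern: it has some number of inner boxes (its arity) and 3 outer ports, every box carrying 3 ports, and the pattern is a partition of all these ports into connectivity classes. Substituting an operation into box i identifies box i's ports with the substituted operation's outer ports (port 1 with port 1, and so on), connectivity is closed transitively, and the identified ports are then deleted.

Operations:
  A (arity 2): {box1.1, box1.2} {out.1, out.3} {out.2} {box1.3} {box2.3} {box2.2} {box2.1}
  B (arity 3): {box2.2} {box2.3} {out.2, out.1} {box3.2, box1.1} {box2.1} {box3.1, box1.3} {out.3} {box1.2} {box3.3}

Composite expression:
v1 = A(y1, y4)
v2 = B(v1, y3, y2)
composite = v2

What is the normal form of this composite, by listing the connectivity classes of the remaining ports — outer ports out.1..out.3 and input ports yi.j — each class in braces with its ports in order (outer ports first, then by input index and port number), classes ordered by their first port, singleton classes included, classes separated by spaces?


{out.1, out.2} {out.3} {y1.1, y1.2} {y1.3} {y2.1, y2.2} {y2.3} {y3.1} {y3.2} {y3.3} {y4.1} {y4.2} {y4.3}

Connectivity passes through glued B-boundaries; trace each wire chain.
composing A on (y1, y4), with out.j its own outer ports: {out.1, out.3} {out.2} {y1.1, y1.2} {y1.3} {y4.1} {y4.2} {y4.3}
composing B on (y1, y4, y3, y2), with out.j its own outer ports: {out.1, out.2} {out.3} {y1.1, y1.2} {y1.3} {y2.1, y2.2} {y2.3} {y3.1} {y3.2} {y3.3} {y4.1} {y4.2} {y4.3}


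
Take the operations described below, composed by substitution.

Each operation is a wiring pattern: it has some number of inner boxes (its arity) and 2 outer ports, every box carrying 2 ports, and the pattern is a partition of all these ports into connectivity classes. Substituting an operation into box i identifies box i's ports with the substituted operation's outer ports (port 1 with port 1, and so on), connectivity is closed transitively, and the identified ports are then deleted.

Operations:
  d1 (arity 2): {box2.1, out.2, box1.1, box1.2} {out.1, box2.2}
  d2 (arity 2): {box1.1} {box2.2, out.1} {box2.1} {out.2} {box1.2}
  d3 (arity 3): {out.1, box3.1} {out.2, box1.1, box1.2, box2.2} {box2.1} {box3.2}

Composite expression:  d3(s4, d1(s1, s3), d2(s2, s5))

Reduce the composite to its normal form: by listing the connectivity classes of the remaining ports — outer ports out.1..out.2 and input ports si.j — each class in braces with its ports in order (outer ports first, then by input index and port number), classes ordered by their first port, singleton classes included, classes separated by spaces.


{out.1, s5.2} {out.2, s1.1, s1.2, s3.1, s4.1, s4.2} {s2.1} {s2.2} {s3.2} {s5.1}

Treat the ports identified at d3 as solder joints: merge, then drop.
composing d1 on (s1, s3), with out.j its own outer ports: {out.1, s3.2} {out.2, s1.1, s1.2, s3.1}
composing d2 on (s2, s5), with out.j its own outer ports: {out.1, s5.2} {out.2} {s2.1} {s2.2} {s5.1}
composing d3 on (s4, s1, s3, s2, s5), with out.j its own outer ports: {out.1, s5.2} {out.2, s1.1, s1.2, s3.1, s4.1, s4.2} {s2.1} {s2.2} {s3.2} {s5.1}


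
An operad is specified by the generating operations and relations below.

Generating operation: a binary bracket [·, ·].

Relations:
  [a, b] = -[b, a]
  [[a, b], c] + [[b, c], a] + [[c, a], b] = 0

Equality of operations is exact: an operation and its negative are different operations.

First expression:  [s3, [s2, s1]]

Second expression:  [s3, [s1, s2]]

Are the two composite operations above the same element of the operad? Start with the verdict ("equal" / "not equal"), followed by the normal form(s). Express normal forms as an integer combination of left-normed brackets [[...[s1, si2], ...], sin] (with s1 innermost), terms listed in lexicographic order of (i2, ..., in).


not equal; the first gives [[s1, s2], s3] and the second -[[s1, s2], s3]

Reducing the first expression gives [[s1, s2], s3]
Reducing the second expression gives -[[s1, s2], s3]
Different reductions; not equal.


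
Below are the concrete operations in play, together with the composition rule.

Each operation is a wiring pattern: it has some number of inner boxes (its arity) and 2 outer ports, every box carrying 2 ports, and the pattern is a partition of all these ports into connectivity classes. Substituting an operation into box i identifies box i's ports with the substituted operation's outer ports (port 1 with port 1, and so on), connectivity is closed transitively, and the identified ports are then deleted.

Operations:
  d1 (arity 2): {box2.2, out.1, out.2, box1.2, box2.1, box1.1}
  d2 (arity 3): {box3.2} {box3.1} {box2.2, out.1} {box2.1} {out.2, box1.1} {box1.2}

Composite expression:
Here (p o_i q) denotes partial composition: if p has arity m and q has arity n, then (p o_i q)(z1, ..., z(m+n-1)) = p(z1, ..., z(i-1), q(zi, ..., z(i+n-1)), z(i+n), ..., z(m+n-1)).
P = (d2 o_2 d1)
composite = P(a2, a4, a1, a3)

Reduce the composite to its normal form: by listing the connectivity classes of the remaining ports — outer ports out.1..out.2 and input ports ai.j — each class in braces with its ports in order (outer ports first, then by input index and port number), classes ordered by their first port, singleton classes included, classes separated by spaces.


{out.1, a1.1, a1.2, a4.1, a4.2} {out.2, a2.1} {a2.2} {a3.1} {a3.2}

Two ports join when wires chain via d2-identified ports.
after d1, the pattern on (a4, a1) reads {out.1, out.2, a1.1, a1.2, a4.1, a4.2} (out.j = its outer ports)
after d2, the pattern on (a2, a4, a1, a3) reads {out.1, a1.1, a1.2, a4.1, a4.2} {out.2, a2.1} {a2.2} {a3.1} {a3.2} (out.j = its outer ports)


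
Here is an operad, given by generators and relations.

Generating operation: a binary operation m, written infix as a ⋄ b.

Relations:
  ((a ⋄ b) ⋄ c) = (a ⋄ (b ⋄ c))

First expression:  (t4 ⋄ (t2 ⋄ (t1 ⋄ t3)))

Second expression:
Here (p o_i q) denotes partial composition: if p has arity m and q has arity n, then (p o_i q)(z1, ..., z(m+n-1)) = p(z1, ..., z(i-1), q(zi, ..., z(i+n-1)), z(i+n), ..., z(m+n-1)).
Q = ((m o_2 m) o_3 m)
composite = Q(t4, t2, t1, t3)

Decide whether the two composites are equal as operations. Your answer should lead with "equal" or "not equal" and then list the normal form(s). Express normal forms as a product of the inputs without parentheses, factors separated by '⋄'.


equal; the common form is t4 ⋄ t2 ⋄ t1 ⋄ t3


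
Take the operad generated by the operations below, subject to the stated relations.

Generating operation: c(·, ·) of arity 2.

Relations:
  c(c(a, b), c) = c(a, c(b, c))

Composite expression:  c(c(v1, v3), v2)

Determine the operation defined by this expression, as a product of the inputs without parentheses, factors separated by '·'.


v1 · v3 · v2

Associativity of c dissolves the nesting; only the v-input order survives.
c(v1, v3) collapses to v1 · v3
c(c(v1, v3), v2) collapses to v1 · v3 · v2


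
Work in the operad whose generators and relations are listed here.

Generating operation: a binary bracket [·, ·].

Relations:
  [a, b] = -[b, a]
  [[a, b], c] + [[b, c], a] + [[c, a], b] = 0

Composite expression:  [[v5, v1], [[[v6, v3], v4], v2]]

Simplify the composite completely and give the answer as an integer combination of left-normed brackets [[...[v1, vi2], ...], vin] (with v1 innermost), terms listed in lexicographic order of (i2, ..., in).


-[[[[[v1, v5], v2], v3], v6], v4] + [[[[[v1, v5], v2], v4], v3], v6] - [[[[[v1, v5], v2], v4], v6], v3] + [[[[[v1, v5], v2], v6], v3], v4] + [[[[[v1, v5], v3], v6], v4], v2] - [[[[[v1, v5], v4], v3], v6], v2] + [[[[[v1, v5], v4], v6], v3], v2] - [[[[[v1, v5], v6], v3], v4], v2]

In the tensor algebra, words opening v1 carry the v1-anchored form.
Composite bracket: [[v5, v1], [[[v6, v3], v4], v2]]
Full expansion: 32 signed words from ab - ba (2^5 = 32).
Words beginning with v1 determine it all:
  word v1v5v2v3v6v4 has sign -1, contributing -[[[[[v1, v5], v2], v3], v6], v4]
  word v1v5v2v4v3v6 has sign +1, contributing +[[[[[v1, v5], v2], v4], v3], v6]
  word v1v5v2v4v6v3 has sign -1, contributing -[[[[[v1, v5], v2], v4], v6], v3]
  word v1v5v2v6v3v4 has sign +1, contributing +[[[[[v1, v5], v2], v6], v3], v4]
  word v1v5v3v6v4v2 has sign +1, contributing +[[[[[v1, v5], v3], v6], v4], v2]
  word v1v5v4v3v6v2 has sign -1, contributing -[[[[[v1, v5], v4], v3], v6], v2]
  word v1v5v4v6v3v2 has sign +1, contributing +[[[[[v1, v5], v4], v6], v3], v2]
  word v1v5v6v3v4v2 has sign -1, contributing -[[[[[v1, v5], v6], v3], v4], v2]


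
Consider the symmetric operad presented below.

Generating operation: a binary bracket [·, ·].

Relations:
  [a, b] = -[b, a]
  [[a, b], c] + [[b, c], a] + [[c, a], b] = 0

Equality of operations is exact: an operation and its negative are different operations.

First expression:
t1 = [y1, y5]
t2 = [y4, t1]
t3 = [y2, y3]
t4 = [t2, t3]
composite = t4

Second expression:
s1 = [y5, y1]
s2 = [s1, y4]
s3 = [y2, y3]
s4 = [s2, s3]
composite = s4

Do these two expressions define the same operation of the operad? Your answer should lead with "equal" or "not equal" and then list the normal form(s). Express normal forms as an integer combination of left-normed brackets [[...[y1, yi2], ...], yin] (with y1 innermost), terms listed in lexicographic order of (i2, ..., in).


equal: each reduces to -[[[[y1, y5], y4], y2], y3] + [[[[y1, y5], y4], y3], y2]

Reducing the first expression gives -[[[[y1, y5], y4], y2], y3] + [[[[y1, y5], y4], y3], y2]
Reducing the second expression gives -[[[[y1, y5], y4], y2], y3] + [[[[y1, y5], y4], y3], y2]
The normal forms match — equal.


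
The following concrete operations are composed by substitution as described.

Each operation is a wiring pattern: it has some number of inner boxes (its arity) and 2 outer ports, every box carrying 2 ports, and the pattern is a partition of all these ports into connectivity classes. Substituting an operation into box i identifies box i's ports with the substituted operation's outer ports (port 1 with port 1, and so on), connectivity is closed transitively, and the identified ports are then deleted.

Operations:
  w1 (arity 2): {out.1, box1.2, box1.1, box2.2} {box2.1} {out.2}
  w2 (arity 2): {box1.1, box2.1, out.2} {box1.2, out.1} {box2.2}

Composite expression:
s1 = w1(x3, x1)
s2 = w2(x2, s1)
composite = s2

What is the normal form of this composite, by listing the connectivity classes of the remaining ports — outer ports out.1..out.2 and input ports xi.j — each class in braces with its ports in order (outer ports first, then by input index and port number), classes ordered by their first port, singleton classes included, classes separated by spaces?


{out.1, x2.2} {out.2, x1.2, x2.1, x3.1, x3.2} {x1.1}


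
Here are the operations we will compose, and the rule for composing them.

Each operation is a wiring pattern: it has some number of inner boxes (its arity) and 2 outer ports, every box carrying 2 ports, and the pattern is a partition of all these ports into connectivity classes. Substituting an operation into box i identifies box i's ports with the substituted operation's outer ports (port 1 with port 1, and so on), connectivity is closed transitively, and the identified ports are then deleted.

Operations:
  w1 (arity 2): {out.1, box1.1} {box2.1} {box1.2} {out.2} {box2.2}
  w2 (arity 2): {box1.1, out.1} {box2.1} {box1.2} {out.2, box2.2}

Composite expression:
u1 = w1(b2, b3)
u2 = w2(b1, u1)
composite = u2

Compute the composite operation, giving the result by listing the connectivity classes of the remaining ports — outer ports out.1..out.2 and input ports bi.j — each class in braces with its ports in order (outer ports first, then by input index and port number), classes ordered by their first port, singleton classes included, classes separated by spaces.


{out.1, b1.1} {out.2} {b1.2} {b2.1} {b2.2} {b3.1} {b3.2}

After gluing at w2, chains via deleted ports link the b-ports.
w1 over (b2, b3) gives {out.1, b2.1} {out.2} {b2.2} {b3.1} {b3.2}, out.j being that stage's outer ports
w2 over (b1, b2, b3) gives {out.1, b1.1} {out.2} {b1.2} {b2.1} {b2.2} {b3.1} {b3.2}, out.j being that stage's outer ports


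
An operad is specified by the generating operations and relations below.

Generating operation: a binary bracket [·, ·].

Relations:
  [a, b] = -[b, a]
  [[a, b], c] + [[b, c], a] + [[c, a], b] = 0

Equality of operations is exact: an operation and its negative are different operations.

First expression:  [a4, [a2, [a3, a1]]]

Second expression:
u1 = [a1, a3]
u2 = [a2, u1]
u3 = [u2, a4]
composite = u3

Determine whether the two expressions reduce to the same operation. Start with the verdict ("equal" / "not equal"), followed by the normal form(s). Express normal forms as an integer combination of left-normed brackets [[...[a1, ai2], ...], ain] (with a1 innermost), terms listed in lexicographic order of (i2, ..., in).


equal: each reduces to -[[[a1, a3], a2], a4]


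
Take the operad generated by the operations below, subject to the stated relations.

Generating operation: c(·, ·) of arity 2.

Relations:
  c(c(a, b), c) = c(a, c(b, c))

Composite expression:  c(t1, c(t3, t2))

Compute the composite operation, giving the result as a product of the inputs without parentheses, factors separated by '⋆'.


t1 ⋆ t3 ⋆ t2

Associativity of c dissolves the nesting; only the t-input order survives.
c(t3, t2) unparenthesizes to t3 ⋆ t2
c(t1, c(t3, t2)) unparenthesizes to t1 ⋆ t3 ⋆ t2


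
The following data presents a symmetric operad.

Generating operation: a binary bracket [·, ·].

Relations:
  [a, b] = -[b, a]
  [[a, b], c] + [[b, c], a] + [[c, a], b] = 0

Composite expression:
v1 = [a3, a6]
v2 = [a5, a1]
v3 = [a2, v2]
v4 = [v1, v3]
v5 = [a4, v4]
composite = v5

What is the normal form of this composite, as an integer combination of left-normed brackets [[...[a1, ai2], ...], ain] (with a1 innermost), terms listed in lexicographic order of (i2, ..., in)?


A multilinear Lie element is pinned by a1-initial words (a1 innermost).
Composite bracket: [a4, [[a3, a6], [a2, [a5, a1]]]]
Expanding via [a, b] = ab - ba: 32 signed words (2^5 = 32).
The a1-initial words carry the normal form:
  sign of a1a5a2a3a6a4 is +1, so it contributes +[[[[[a1, a5], a2], a3], a6], a4]
  sign of a1a5a2a6a3a4 is -1, so it contributes -[[[[[a1, a5], a2], a6], a3], a4]

[[[[[a1, a5], a2], a3], a6], a4] - [[[[[a1, a5], a2], a6], a3], a4]


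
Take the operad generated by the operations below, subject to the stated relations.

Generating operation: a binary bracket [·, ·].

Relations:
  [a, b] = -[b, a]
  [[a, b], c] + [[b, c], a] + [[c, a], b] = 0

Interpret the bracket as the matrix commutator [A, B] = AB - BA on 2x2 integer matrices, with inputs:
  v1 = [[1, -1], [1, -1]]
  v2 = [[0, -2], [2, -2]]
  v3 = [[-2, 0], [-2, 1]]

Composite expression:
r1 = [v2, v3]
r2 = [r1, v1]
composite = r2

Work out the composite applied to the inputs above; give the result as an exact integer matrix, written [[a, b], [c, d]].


[[-8, 4], [-12, 8]]

[v2, v3] = [[4, -6], [-2, -4]]
[[v2, v3], v1] = [[-8, 4], [-12, 8]]


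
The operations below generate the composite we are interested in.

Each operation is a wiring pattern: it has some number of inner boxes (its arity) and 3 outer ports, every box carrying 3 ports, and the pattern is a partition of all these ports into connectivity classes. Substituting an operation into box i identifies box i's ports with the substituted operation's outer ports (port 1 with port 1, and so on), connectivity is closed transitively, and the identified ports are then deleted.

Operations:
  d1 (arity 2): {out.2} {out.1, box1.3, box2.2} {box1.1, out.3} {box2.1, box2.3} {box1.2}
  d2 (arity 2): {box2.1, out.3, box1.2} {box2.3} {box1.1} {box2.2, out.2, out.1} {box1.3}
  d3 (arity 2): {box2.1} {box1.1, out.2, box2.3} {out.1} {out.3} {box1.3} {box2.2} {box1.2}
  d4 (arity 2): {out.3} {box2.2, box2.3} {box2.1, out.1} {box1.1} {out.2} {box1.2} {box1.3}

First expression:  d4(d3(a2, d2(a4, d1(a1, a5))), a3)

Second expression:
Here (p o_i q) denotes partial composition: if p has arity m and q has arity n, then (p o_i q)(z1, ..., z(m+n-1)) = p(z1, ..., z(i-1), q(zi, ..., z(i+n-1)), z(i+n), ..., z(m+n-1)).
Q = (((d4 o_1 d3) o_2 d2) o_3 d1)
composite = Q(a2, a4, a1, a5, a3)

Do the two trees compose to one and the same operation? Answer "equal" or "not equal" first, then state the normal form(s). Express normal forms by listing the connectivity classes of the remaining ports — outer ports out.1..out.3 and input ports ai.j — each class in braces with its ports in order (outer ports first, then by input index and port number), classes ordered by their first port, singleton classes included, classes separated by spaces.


The first composite normalizes to {out.1, a3.1} {out.2} {out.3} {a1.1} {a1.2} {a1.3, a2.1, a4.2, a5.2} {a2.2} {a2.3} {a3.2, a3.3} {a4.1} {a4.3} {a5.1, a5.3}
The second composite normalizes to {out.1, a3.1} {out.2} {out.3} {a1.1} {a1.2} {a1.3, a2.1, a4.2, a5.2} {a2.2} {a2.3} {a3.2, a3.3} {a4.1} {a4.3} {a5.1, a5.3}
The forms coincide; equal.

equal: each reduces to {out.1, a3.1} {out.2} {out.3} {a1.1} {a1.2} {a1.3, a2.1, a4.2, a5.2} {a2.2} {a2.3} {a3.2, a3.3} {a4.1} {a4.3} {a5.1, a5.3}


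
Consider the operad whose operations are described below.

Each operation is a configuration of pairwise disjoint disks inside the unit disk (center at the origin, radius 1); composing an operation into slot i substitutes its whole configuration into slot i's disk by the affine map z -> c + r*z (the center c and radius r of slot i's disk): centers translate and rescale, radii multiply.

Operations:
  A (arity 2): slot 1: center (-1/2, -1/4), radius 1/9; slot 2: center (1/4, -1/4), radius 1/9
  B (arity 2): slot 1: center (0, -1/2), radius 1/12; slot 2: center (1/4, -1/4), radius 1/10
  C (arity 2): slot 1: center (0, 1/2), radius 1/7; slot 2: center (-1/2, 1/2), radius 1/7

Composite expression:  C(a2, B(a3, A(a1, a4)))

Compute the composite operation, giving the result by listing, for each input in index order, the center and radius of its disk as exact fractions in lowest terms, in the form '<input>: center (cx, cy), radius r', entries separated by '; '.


a1: center (-33/70, 129/280), radius 1/630; a2: center (0, 1/2), radius 1/7; a3: center (-1/2, 3/7), radius 1/84; a4: center (-129/280, 129/280), radius 1/630


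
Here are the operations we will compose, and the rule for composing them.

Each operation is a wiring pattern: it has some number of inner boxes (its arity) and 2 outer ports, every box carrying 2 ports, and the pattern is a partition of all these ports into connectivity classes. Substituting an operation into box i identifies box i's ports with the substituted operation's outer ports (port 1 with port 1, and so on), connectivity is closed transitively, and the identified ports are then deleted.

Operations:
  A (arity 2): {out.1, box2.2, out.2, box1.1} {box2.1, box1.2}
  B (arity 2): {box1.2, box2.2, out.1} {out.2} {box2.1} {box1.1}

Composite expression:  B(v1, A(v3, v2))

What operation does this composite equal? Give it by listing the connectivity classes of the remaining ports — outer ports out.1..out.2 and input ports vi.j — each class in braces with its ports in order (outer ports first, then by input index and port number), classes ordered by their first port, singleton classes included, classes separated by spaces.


{out.1, v1.2, v2.2, v3.1} {out.2} {v1.1} {v2.1, v3.2}

Treat the ports identified at B as solder joints: merge, then drop.
stage A: inputs (v3, v2), connectivity {out.1, out.2, v2.2, v3.1} {v2.1, v3.2}, out.j its boundary
stage B: inputs (v1, v3, v2), connectivity {out.1, v1.2, v2.2, v3.1} {out.2} {v1.1} {v2.1, v3.2}, out.j its boundary


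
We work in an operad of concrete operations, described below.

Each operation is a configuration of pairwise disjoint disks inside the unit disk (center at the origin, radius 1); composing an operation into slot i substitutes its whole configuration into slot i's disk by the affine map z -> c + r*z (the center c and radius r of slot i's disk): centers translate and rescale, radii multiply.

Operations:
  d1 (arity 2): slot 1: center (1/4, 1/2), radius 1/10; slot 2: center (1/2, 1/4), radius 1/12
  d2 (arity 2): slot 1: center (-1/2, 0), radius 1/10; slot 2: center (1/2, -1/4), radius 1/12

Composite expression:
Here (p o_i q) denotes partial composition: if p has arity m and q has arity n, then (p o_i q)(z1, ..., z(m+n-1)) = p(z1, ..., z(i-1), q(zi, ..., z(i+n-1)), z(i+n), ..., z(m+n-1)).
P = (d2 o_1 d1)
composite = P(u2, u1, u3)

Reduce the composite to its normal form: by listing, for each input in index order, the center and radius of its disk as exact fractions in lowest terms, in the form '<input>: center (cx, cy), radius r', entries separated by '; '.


Each u-disk chains the slot maps above it in d2; radii multiply.
u2: after 2 affine steps, its disk has center (-19/40, 1/20), radius 1/100
u1: after 2 affine steps, its disk has center (-9/20, 1/40), radius 1/120
u3: after 1 affine step, its disk has center (1/2, -1/4), radius 1/12

u1: center (-9/20, 1/40), radius 1/120; u2: center (-19/40, 1/20), radius 1/100; u3: center (1/2, -1/4), radius 1/12


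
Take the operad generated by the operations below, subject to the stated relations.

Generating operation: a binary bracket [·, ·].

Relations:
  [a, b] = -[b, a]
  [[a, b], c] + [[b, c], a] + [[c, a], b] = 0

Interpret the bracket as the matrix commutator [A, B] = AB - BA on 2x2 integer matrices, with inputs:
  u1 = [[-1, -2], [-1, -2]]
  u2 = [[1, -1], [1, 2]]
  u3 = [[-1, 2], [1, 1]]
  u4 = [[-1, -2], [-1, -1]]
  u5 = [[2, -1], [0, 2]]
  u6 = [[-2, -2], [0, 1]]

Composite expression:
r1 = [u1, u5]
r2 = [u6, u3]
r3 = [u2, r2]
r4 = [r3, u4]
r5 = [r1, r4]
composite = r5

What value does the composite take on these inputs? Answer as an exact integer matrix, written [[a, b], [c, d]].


[[-14, 40], [28, 14]]

[u1, u5] = [[-1, -1], [0, 1]]
[u6, u3] = [[-2, -10], [3, 2]]
[u2, [u6, u3]] = [[7, 6], [-1, -7]]
[[u2, [u6, u3]], u4] = [[-8, -28], [14, 8]]
[[u1, u5], [[u2, [u6, u3]], u4]] = [[-14, 40], [28, 14]]


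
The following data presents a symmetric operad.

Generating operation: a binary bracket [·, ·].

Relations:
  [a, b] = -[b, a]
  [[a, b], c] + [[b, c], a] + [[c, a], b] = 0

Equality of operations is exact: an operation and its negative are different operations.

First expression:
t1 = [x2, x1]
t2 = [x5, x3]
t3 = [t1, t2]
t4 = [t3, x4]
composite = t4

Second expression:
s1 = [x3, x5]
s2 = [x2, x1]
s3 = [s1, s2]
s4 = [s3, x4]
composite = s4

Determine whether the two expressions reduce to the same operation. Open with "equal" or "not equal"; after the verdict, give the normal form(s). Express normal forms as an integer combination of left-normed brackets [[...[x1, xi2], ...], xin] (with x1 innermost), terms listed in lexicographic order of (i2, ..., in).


equal — both sides give [[[[x1, x2], x3], x5], x4] - [[[[x1, x2], x5], x3], x4]

The first expression reduces to [[[[x1, x2], x3], x5], x4] - [[[[x1, x2], x5], x3], x4]
The second expression reduces to [[[[x1, x2], x3], x5], x4] - [[[[x1, x2], x5], x3], x4]
The normal forms match — equal.


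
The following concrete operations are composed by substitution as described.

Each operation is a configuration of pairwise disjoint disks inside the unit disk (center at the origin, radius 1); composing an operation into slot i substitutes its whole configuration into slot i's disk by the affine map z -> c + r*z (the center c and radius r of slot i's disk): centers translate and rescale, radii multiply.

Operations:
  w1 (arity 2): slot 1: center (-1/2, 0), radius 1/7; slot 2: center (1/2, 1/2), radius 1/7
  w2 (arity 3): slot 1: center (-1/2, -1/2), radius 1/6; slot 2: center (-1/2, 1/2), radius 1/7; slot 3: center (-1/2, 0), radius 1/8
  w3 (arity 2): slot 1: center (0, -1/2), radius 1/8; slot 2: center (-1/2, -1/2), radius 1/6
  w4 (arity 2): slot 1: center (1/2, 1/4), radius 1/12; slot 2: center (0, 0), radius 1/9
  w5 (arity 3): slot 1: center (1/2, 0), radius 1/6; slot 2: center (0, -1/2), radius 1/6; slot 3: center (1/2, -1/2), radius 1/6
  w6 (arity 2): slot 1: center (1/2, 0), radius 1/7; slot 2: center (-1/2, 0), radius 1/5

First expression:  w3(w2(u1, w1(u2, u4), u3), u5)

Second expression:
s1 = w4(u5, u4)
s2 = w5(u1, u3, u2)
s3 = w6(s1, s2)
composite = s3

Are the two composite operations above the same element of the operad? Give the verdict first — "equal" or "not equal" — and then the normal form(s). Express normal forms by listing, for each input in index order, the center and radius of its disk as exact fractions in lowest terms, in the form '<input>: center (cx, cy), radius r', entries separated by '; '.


not equal — first u1: center (-1/16, -9/16), radius 1/48; u2: center (-1/14, -7/16), radius 1/392; u3: center (-1/16, -1/2), radius 1/64; u4: center (-3/56, -3/7), radius 1/392; u5: center (-1/2, -1/2), radius 1/6, second u1: center (-2/5, 0), radius 1/30; u2: center (-2/5, -1/10), radius 1/30; u3: center (-1/2, -1/10), radius 1/30; u4: center (1/2, 0), radius 1/63; u5: center (4/7, 1/28), radius 1/84

Normal form of the first expression: u1: center (-1/16, -9/16), radius 1/48; u2: center (-1/14, -7/16), radius 1/392; u3: center (-1/16, -1/2), radius 1/64; u4: center (-3/56, -3/7), radius 1/392; u5: center (-1/2, -1/2), radius 1/6
Normal form of the second expression: u1: center (-2/5, 0), radius 1/30; u2: center (-2/5, -1/10), radius 1/30; u3: center (-1/2, -1/10), radius 1/30; u4: center (1/2, 0), radius 1/63; u5: center (4/7, 1/28), radius 1/84
The normal forms differ: not equal.


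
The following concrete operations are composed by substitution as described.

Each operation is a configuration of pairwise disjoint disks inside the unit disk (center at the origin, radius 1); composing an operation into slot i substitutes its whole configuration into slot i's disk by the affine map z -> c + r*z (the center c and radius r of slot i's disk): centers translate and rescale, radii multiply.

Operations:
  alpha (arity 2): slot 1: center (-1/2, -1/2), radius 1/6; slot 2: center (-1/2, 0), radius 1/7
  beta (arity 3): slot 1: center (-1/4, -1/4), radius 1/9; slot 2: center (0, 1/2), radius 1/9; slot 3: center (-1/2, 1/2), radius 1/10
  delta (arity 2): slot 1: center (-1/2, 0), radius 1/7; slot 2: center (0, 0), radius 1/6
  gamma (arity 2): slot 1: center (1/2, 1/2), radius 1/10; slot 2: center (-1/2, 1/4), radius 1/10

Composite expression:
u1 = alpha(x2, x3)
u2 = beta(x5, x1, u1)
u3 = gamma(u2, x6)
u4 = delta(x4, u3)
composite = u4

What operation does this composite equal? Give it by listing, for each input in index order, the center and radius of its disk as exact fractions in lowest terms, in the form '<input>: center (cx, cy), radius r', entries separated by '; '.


x1: center (1/12, 11/120), radius 1/540; x2: center (89/1200, 109/1200), radius 1/3600; x3: center (89/1200, 11/120), radius 1/4200; x4: center (-1/2, 0), radius 1/7; x5: center (19/240, 19/240), radius 1/540; x6: center (-1/12, 1/24), radius 1/60


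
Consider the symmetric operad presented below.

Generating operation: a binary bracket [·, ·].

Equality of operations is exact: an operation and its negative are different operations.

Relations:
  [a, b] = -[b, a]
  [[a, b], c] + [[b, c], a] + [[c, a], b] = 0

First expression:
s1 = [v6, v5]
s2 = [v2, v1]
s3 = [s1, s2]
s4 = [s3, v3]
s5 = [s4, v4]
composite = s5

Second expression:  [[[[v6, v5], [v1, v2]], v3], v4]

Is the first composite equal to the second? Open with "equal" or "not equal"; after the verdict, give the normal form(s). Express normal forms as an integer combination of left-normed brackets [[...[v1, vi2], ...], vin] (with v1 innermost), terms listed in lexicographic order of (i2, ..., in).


not equal; the first gives -[[[[[v1, v2], v5], v6], v3], v4] + [[[[[v1, v2], v6], v5], v3], v4] and the second [[[[[v1, v2], v5], v6], v3], v4] - [[[[[v1, v2], v6], v5], v3], v4]

The first expression reduces to -[[[[[v1, v2], v5], v6], v3], v4] + [[[[[v1, v2], v6], v5], v3], v4]
The second expression reduces to [[[[[v1, v2], v5], v6], v3], v4] - [[[[[v1, v2], v6], v5], v3], v4]
The forms do not match — not equal.


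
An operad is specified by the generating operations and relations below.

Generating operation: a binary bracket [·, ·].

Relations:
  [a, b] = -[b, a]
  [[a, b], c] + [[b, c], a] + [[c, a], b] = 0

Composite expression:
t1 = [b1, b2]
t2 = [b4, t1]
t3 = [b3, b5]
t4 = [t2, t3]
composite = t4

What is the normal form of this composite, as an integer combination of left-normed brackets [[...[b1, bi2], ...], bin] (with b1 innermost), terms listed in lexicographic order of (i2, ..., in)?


Left-normed coefficients sit on the b1-initial expansion words.
Composite bracket: [[b4, [b1, b2]], [b3, b5]]
Under [a, b] = ab - ba we get 16 signed associative words (2^4 = 16).
The b1-initial words carry the normal form:
  b1b2b4b3b5 appears with sign -1, giving the term -[[[[b1, b2], b4], b3], b5]
  b1b2b4b5b3 appears with sign +1, giving the term +[[[[b1, b2], b4], b5], b3]

-[[[[b1, b2], b4], b3], b5] + [[[[b1, b2], b4], b5], b3]


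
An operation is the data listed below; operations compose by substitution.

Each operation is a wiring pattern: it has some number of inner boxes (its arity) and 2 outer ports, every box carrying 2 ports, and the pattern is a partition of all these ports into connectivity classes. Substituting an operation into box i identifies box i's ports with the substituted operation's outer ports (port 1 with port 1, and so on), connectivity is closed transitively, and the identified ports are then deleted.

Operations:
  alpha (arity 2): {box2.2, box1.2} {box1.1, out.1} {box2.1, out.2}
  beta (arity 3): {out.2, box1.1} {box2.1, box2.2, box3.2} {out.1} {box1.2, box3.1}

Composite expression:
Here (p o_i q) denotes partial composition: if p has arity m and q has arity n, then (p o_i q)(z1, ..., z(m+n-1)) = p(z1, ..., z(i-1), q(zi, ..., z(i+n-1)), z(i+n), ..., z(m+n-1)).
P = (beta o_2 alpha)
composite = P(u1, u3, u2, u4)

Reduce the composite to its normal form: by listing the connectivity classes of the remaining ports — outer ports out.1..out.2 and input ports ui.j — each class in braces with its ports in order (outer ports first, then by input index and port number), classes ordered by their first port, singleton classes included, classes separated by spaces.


After gluing at beta, chains via deleted ports link the u-ports.
composing alpha on (u3, u2), with out.j its own outer ports: {out.1, u3.1} {out.2, u2.1} {u2.2, u3.2}
composing beta on (u1, u3, u2, u4), with out.j its own outer ports: {out.1} {out.2, u1.1} {u1.2, u4.1} {u2.1, u3.1, u4.2} {u2.2, u3.2}

{out.1} {out.2, u1.1} {u1.2, u4.1} {u2.1, u3.1, u4.2} {u2.2, u3.2}


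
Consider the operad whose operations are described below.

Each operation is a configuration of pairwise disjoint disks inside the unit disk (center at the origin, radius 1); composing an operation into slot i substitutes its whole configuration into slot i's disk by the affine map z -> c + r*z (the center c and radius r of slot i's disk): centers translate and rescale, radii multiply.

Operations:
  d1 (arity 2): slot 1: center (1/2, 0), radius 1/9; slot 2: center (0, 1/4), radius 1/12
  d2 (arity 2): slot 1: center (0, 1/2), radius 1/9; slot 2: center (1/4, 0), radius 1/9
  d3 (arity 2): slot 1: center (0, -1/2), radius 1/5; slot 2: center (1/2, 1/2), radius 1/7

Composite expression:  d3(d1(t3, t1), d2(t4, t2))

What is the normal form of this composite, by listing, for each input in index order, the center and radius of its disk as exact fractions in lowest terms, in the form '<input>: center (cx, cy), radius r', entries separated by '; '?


t1: center (0, -9/20), radius 1/60; t2: center (15/28, 1/2), radius 1/63; t3: center (1/10, -1/2), radius 1/45; t4: center (1/2, 4/7), radius 1/63

Only the slot chain above each t matters under d3; compose those maps.
t3 passes through 2 substitutions, ending at center (1/10, -1/2), radius 1/45
t1 passes through 2 substitutions, ending at center (0, -9/20), radius 1/60
t4 passes through 2 substitutions, ending at center (1/2, 4/7), radius 1/63
t2 passes through 2 substitutions, ending at center (15/28, 1/2), radius 1/63


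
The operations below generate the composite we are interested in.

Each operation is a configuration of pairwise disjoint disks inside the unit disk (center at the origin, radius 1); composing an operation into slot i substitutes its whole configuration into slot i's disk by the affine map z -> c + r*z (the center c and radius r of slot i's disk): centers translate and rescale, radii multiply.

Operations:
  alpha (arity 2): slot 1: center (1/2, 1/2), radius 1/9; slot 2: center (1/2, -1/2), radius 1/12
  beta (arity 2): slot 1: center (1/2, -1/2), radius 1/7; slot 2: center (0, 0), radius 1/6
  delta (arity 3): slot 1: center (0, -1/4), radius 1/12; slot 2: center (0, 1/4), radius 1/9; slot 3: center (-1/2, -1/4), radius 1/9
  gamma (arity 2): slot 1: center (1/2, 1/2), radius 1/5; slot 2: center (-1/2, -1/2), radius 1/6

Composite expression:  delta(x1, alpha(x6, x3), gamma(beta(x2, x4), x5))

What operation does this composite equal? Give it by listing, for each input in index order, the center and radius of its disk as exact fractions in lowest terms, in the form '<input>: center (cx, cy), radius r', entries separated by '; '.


x1: center (0, -1/4), radius 1/12; x2: center (-13/30, -37/180), radius 1/315; x3: center (1/18, 7/36), radius 1/108; x4: center (-4/9, -7/36), radius 1/270; x5: center (-5/9, -11/36), radius 1/54; x6: center (1/18, 11/36), radius 1/81

Each x-disk chains the slot maps above it in delta; radii multiply.
for x1, the 1-step affine chain lands on center (0, -1/4), radius 1/12
for x6, the 2-step affine chain lands on center (1/18, 11/36), radius 1/81
for x3, the 2-step affine chain lands on center (1/18, 7/36), radius 1/108
for x2, the 3-step affine chain lands on center (-13/30, -37/180), radius 1/315
for x4, the 3-step affine chain lands on center (-4/9, -7/36), radius 1/270
for x5, the 2-step affine chain lands on center (-5/9, -11/36), radius 1/54


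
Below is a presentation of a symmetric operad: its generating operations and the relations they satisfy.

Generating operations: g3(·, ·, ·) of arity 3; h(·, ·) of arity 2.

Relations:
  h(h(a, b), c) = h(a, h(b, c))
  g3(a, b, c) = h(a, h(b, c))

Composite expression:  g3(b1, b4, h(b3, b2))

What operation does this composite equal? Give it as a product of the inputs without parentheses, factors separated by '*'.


b1 * b4 * b3 * b2

Associativity of g3 dissolves the nesting; only the b-input order survives.
h(b3, b2) spells out as b3 * b2
g3(b1, b4, h(b3, b2)) spells out as b1 * b4 * b3 * b2


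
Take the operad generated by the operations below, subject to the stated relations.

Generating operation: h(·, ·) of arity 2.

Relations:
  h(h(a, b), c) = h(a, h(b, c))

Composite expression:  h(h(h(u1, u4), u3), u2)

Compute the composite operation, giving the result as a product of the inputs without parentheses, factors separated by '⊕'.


u1 ⊕ u4 ⊕ u3 ⊕ u2

Key point: h is associative — brackets drop, the u-order remains.
h(u1, u4) flattens to u1 ⊕ u4
h(h(u1, u4), u3) flattens to u1 ⊕ u4 ⊕ u3
h(h(h(u1, u4), u3), u2) flattens to u1 ⊕ u4 ⊕ u3 ⊕ u2


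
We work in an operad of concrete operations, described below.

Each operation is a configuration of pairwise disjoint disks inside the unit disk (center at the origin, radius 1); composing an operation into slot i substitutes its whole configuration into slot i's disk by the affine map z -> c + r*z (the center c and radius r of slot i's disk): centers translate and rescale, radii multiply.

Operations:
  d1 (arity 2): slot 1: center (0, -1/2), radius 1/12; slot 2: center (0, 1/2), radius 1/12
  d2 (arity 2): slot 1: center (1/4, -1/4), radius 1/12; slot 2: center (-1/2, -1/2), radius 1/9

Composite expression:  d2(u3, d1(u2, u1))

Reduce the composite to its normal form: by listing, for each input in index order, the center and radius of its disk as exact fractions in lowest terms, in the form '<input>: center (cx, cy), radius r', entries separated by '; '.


u1: center (-1/2, -4/9), radius 1/108; u2: center (-1/2, -5/9), radius 1/108; u3: center (1/4, -1/4), radius 1/12

Only the slot chain above each u matters under d2; compose those maps.
input u3: composing its 1 substitution step yields center (1/4, -1/4), radius 1/12
input u2: composing its 2 substitution steps yields center (-1/2, -5/9), radius 1/108
input u1: composing its 2 substitution steps yields center (-1/2, -4/9), radius 1/108
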